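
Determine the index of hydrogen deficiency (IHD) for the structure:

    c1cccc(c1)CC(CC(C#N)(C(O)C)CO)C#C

8

Molecular formula from the SMILES: C16H19NO2.
DoU = (2C + 2 + N − H − X)/2 = (2·16 + 2 + 1 − 19 − 0)/2 = 16/2 = 8.
(Structurally: 1 ring(s) + 7 π bond(s) = 8.)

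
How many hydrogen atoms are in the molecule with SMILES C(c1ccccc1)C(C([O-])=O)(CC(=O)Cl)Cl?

9

Hydrogens are implicit in SMILES; fill each atom to its normal valence:
  5 × C (aromatic): 1 H each → 5
  3 × C: no H
  2 × C: 2 H each → 4
  2 × Cl: no H
  2 × O: no H
  1 × C (aromatic): no H
  1 × O (charge -1): no H
  Total hydrogens = 9.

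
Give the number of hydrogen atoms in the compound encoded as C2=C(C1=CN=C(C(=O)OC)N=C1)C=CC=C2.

Hydrogens are implicit in SMILES; fill each atom to its normal valence:
  7 × C (aromatic): 1 H each → 7
  3 × C (aromatic): no H
  2 × N (aromatic): no H
  2 × O: no H
  1 × C: 3 H
  1 × C: no H
  Total hydrogens = 10.

10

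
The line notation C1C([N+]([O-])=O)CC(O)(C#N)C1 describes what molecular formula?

Heavy atoms from the SMILES: 6 C, 2 N, 3 O.
Implicit hydrogens by atom environment:
  3 × C: 2 H each → 6
  2 × C: no H
  1 × C: 1 H
  1 × N: no H
  1 × N (charge +1): no H
  1 × O: 1 H
  1 × O: no H
  1 × O (charge -1): no H
  Total hydrogens = 8.
Molecular formula: C6H8N2O3

C6H8N2O3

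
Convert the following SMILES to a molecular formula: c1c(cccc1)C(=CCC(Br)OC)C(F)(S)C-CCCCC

C18H26BrFOS

Heavy atoms from the SMILES: 1 Br, 18 C, 1 F, 1 O, 1 S.
Implicit hydrogens by atom environment:
  6 × C: 2 H each → 12
  5 × C (aromatic): 1 H each → 5
  2 × C: 3 H each → 6
  2 × C: 1 H each → 2
  2 × C: no H
  1 × Br: no H
  1 × C (aromatic): no H
  1 × F: no H
  1 × O: no H
  1 × S: 1 H
  Total hydrogens = 26.
Molecular formula: C18H26BrFOS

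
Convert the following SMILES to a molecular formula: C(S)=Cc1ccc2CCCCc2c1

Heavy atoms from the SMILES: 12 C, 1 S.
Implicit hydrogens by atom environment:
  4 × C: 2 H each → 8
  3 × C (aromatic): 1 H each → 3
  3 × C (aromatic): no H
  2 × C: 1 H each → 2
  1 × S: 1 H
  Total hydrogens = 14.
Molecular formula: C12H14S

C12H14S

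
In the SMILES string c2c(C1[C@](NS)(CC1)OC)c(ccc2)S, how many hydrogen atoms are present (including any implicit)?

Hydrogens are implicit in SMILES; fill each atom to its normal valence:
  4 × C (aromatic): 1 H each → 4
  2 × C: 2 H each → 4
  2 × C (aromatic): no H
  2 × S: 1 H each → 2
  1 × C: 3 H
  1 × C: 1 H
  1 × C: no H
  1 × N: 1 H
  1 × O: no H
  Total hydrogens = 15.

15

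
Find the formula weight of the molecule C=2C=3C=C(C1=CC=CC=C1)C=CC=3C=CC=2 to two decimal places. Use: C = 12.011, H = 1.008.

Molecular formula: C16H12.
M = 16×12.011 + 12×1.008 = 204.27 g/mol.

204.27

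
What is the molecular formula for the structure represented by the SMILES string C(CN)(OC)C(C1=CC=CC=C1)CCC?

Heavy atoms from the SMILES: 13 C, 1 N, 1 O.
Implicit hydrogens by atom environment:
  5 × C (aromatic): 1 H each → 5
  3 × C: 2 H each → 6
  2 × C: 3 H each → 6
  2 × C: 1 H each → 2
  1 × C (aromatic): no H
  1 × N: 2 H
  1 × O: no H
  Total hydrogens = 21.
Molecular formula: C13H21NO

C13H21NO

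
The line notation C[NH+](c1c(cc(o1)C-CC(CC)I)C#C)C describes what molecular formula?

Heavy atoms from the SMILES: 13 C, 1 I, 1 N, 1 O.
Implicit hydrogens by atom environment:
  3 × C: 3 H each → 9
  3 × C: 2 H each → 6
  3 × C (aromatic): no H
  2 × C: 1 H each → 2
  1 × C (aromatic): 1 H
  1 × C: no H
  1 × I: no H
  1 × N (charge +1): 1 H
  1 × O (aromatic): no H
  Total hydrogens = 19.
Net charge +1.
Molecular formula: C13H19INO+

C13H19INO+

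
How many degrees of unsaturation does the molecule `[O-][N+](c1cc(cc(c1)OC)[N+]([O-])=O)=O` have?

6

Molecular formula from the SMILES: C7H6N2O5.
DoU = (2C + 2 + N − H − X)/2 = (2·7 + 2 + 2 − 6 − 0)/2 = 12/2 = 6.
(Structurally: 1 ring(s) + 5 π bond(s) = 6.)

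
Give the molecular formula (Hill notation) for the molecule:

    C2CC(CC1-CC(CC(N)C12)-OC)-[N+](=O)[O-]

C11H20N2O3

Heavy atoms from the SMILES: 11 C, 2 N, 3 O.
Implicit hydrogens by atom environment:
  5 × C: 2 H each → 10
  5 × C: 1 H each → 5
  2 × O: no H
  1 × C: 3 H
  1 × N: 2 H
  1 × N (charge +1): no H
  1 × O (charge -1): no H
  Total hydrogens = 20.
Molecular formula: C11H20N2O3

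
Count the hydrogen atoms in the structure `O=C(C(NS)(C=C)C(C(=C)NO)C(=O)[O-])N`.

Hydrogens are implicit in SMILES; fill each atom to its normal valence:
  4 × C: no H
  2 × C: 2 H each → 4
  2 × C: 1 H each → 2
  2 × N: 1 H each → 2
  2 × O: no H
  1 × N: 2 H
  1 × O: 1 H
  1 × O (charge -1): no H
  1 × S: 1 H
  Total hydrogens = 12.

12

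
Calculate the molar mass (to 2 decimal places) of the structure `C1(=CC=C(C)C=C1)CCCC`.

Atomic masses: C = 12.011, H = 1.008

148.25

Molecular formula: C11H16.
M = 11×12.011 + 16×1.008 = 148.25 g/mol.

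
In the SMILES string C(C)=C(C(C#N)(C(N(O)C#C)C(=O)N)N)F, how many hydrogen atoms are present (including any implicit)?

Hydrogens are implicit in SMILES; fill each atom to its normal valence:
  5 × C: no H
  3 × C: 1 H each → 3
  2 × N: 2 H each → 4
  2 × N: no H
  1 × C: 3 H
  1 × F: no H
  1 × O: 1 H
  1 × O: no H
  Total hydrogens = 11.

11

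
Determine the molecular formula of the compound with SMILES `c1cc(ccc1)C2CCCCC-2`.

C12H16

Heavy atoms from the SMILES: 12 C.
Implicit hydrogens by atom environment:
  5 × C: 2 H each → 10
  5 × C (aromatic): 1 H each → 5
  1 × C: 1 H
  1 × C (aromatic): no H
  Total hydrogens = 16.
Molecular formula: C12H16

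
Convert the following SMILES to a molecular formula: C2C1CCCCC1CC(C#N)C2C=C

Heavy atoms from the SMILES: 13 C, 1 N.
Implicit hydrogens by atom environment:
  7 × C: 2 H each → 14
  5 × C: 1 H each → 5
  1 × C: no H
  1 × N: no H
  Total hydrogens = 19.
Molecular formula: C13H19N

C13H19N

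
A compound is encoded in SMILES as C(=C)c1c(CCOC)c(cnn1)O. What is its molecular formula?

Heavy atoms from the SMILES: 9 C, 2 N, 2 O.
Implicit hydrogens by atom environment:
  3 × C: 2 H each → 6
  3 × C (aromatic): no H
  2 × N (aromatic): no H
  1 × C: 3 H
  1 × C (aromatic): 1 H
  1 × C: 1 H
  1 × O: 1 H
  1 × O: no H
  Total hydrogens = 12.
Molecular formula: C9H12N2O2

C9H12N2O2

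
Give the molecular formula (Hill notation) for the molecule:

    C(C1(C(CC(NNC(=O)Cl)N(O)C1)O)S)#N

C7H11ClN4O3S

Heavy atoms from the SMILES: 7 C, 1 Cl, 4 N, 3 O, 1 S.
Implicit hydrogens by atom environment:
  3 × C: no H
  2 × C: 2 H each → 4
  2 × C: 1 H each → 2
  2 × N: 1 H each → 2
  2 × N: no H
  2 × O: 1 H each → 2
  1 × Cl: no H
  1 × O: no H
  1 × S: 1 H
  Total hydrogens = 11.
Molecular formula: C7H11ClN4O3S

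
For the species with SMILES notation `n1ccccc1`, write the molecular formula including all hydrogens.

C5H5N

Heavy atoms from the SMILES: 5 C, 1 N.
Implicit hydrogens by atom environment:
  5 × C (aromatic): 1 H each → 5
  1 × N (aromatic): no H
  Total hydrogens = 5.
Molecular formula: C5H5N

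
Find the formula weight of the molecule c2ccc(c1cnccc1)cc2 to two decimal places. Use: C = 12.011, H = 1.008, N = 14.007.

155.20

Molecular formula: C11H9N.
M = 11×12.011 + 9×1.008 + 1×14.007 = 155.20 g/mol.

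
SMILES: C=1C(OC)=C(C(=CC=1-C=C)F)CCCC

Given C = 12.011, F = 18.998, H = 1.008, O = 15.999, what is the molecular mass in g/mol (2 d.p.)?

Molecular formula: C13H17FO.
M = 13×12.011 + 1×18.998 + 17×1.008 + 1×15.999 = 208.28 g/mol.

208.28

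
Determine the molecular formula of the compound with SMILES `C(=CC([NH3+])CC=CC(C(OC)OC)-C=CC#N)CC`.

C15H25N2O2+

Heavy atoms from the SMILES: 15 C, 2 N, 2 O.
Implicit hydrogens by atom environment:
  9 × C: 1 H each → 9
  3 × C: 3 H each → 9
  2 × C: 2 H each → 4
  2 × O: no H
  1 × C: no H
  1 × N (charge +1): 3 H
  1 × N: no H
  Total hydrogens = 25.
Net charge +1.
Molecular formula: C15H25N2O2+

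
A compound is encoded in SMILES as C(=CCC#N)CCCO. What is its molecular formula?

Heavy atoms from the SMILES: 7 C, 1 N, 1 O.
Implicit hydrogens by atom environment:
  4 × C: 2 H each → 8
  2 × C: 1 H each → 2
  1 × C: no H
  1 × N: no H
  1 × O: 1 H
  Total hydrogens = 11.
Molecular formula: C7H11NO

C7H11NO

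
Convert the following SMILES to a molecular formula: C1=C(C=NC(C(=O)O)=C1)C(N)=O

C7H6N2O3

Heavy atoms from the SMILES: 7 C, 2 N, 3 O.
Implicit hydrogens by atom environment:
  3 × C (aromatic): 1 H each → 3
  2 × C (aromatic): no H
  2 × C: no H
  2 × O: no H
  1 × N: 2 H
  1 × N (aromatic): no H
  1 × O: 1 H
  Total hydrogens = 6.
Molecular formula: C7H6N2O3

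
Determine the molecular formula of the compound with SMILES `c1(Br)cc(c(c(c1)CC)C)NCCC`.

C12H18BrN

Heavy atoms from the SMILES: 1 Br, 12 C, 1 N.
Implicit hydrogens by atom environment:
  4 × C (aromatic): no H
  3 × C: 3 H each → 9
  3 × C: 2 H each → 6
  2 × C (aromatic): 1 H each → 2
  1 × Br: no H
  1 × N: 1 H
  Total hydrogens = 18.
Molecular formula: C12H18BrN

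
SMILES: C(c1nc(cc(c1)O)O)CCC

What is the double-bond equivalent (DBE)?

Molecular formula from the SMILES: C9H13NO2.
DoU = (2C + 2 + N − H − X)/2 = (2·9 + 2 + 1 − 13 − 0)/2 = 8/2 = 4.
(Structurally: 1 ring(s) + 3 π bond(s) = 4.)

4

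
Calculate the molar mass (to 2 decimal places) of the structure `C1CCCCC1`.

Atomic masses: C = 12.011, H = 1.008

Molecular formula: C6H12.
M = 6×12.011 + 12×1.008 = 84.16 g/mol.

84.16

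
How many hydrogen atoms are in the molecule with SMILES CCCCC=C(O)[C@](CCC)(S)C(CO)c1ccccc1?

28

Hydrogens are implicit in SMILES; fill each atom to its normal valence:
  6 × C: 2 H each → 12
  5 × C (aromatic): 1 H each → 5
  2 × C: 3 H each → 6
  2 × C: 1 H each → 2
  2 × C: no H
  2 × O: 1 H each → 2
  1 × C (aromatic): no H
  1 × S: 1 H
  Total hydrogens = 28.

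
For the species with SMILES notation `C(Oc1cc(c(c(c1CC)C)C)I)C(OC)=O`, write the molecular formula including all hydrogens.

Heavy atoms from the SMILES: 13 C, 1 I, 3 O.
Implicit hydrogens by atom environment:
  5 × C (aromatic): no H
  4 × C: 3 H each → 12
  3 × O: no H
  2 × C: 2 H each → 4
  1 × C (aromatic): 1 H
  1 × C: no H
  1 × I: no H
  Total hydrogens = 17.
Molecular formula: C13H17IO3

C13H17IO3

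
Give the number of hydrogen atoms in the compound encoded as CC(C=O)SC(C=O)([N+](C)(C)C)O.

16

Hydrogens are implicit in SMILES; fill each atom to its normal valence:
  4 × C: 3 H each → 12
  3 × C: 1 H each → 3
  2 × O: no H
  1 × C: no H
  1 × N (charge +1): no H
  1 × O: 1 H
  1 × S: no H
  Total hydrogens = 16.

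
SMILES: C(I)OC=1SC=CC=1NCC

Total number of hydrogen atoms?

Hydrogens are implicit in SMILES; fill each atom to its normal valence:
  2 × C: 2 H each → 4
  2 × C (aromatic): 1 H each → 2
  2 × C (aromatic): no H
  1 × C: 3 H
  1 × I: no H
  1 × N: 1 H
  1 × O: no H
  1 × S (aromatic): no H
  Total hydrogens = 10.

10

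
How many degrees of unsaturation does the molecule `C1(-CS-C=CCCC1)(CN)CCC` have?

2

Molecular formula from the SMILES: C11H21NS.
DoU = (2C + 2 + N − H − X)/2 = (2·11 + 2 + 1 − 21 − 0)/2 = 4/2 = 2.
(Structurally: 1 ring(s) + 1 π bond(s) = 2.)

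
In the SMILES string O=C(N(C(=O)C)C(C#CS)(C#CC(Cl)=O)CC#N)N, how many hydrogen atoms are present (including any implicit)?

8

Hydrogens are implicit in SMILES; fill each atom to its normal valence:
  9 × C: no H
  3 × O: no H
  2 × N: no H
  1 × C: 3 H
  1 × C: 2 H
  1 × Cl: no H
  1 × N: 2 H
  1 × S: 1 H
  Total hydrogens = 8.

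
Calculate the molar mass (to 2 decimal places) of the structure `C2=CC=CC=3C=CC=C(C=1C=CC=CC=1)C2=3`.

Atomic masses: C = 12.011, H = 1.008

Molecular formula: C16H12.
M = 16×12.011 + 12×1.008 = 204.27 g/mol.

204.27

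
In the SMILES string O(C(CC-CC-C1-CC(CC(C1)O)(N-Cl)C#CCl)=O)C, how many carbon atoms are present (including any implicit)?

The symbol for carbon appears 14 times in the SMILES. (Cl is a single chlorine, not C + l.)

14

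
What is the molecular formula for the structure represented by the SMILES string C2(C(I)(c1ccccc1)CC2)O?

C10H11IO

Heavy atoms from the SMILES: 10 C, 1 I, 1 O.
Implicit hydrogens by atom environment:
  5 × C (aromatic): 1 H each → 5
  2 × C: 2 H each → 4
  1 × C: 1 H
  1 × C: no H
  1 × C (aromatic): no H
  1 × I: no H
  1 × O: 1 H
  Total hydrogens = 11.
Molecular formula: C10H11IO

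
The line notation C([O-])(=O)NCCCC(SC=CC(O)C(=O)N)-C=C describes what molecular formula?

C11H17N2O4S-

Heavy atoms from the SMILES: 11 C, 2 N, 4 O, 1 S.
Implicit hydrogens by atom environment:
  5 × C: 1 H each → 5
  4 × C: 2 H each → 8
  2 × C: no H
  2 × O: no H
  1 × N: 2 H
  1 × N: 1 H
  1 × O: 1 H
  1 × O (charge -1): no H
  1 × S: no H
  Total hydrogens = 17.
Net charge -1.
Molecular formula: C11H17N2O4S-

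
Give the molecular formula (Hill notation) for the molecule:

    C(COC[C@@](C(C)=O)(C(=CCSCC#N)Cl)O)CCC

Heavy atoms from the SMILES: 14 C, 1 Cl, 1 N, 3 O, 1 S.
Implicit hydrogens by atom environment:
  7 × C: 2 H each → 14
  4 × C: no H
  2 × C: 3 H each → 6
  2 × O: no H
  1 × C: 1 H
  1 × Cl: no H
  1 × N: no H
  1 × O: 1 H
  1 × S: no H
  Total hydrogens = 22.
Molecular formula: C14H22ClNO3S

C14H22ClNO3S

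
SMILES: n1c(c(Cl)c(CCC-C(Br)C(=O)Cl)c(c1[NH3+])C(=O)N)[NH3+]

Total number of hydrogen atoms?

Hydrogens are implicit in SMILES; fill each atom to its normal valence:
  5 × C (aromatic): no H
  3 × C: 2 H each → 6
  2 × C: no H
  2 × Cl: no H
  2 × N (charge +1): 3 H each → 6
  2 × O: no H
  1 × Br: no H
  1 × C: 1 H
  1 × N: 2 H
  1 × N (aromatic): no H
  Total hydrogens = 15.

15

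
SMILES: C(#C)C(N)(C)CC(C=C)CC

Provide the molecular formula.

Heavy atoms from the SMILES: 10 C, 1 N.
Implicit hydrogens by atom environment:
  3 × C: 2 H each → 6
  3 × C: 1 H each → 3
  2 × C: 3 H each → 6
  2 × C: no H
  1 × N: 2 H
  Total hydrogens = 17.
Molecular formula: C10H17N

C10H17N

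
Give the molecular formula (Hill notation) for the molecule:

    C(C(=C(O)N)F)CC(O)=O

C5H8FNO3

Heavy atoms from the SMILES: 5 C, 1 F, 1 N, 3 O.
Implicit hydrogens by atom environment:
  3 × C: no H
  2 × C: 2 H each → 4
  2 × O: 1 H each → 2
  1 × F: no H
  1 × N: 2 H
  1 × O: no H
  Total hydrogens = 8.
Molecular formula: C5H8FNO3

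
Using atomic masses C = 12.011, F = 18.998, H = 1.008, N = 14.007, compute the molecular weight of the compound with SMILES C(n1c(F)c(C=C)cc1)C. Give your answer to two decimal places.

Molecular formula: C8H10FN.
M = 8×12.011 + 1×18.998 + 10×1.008 + 1×14.007 = 139.17 g/mol.

139.17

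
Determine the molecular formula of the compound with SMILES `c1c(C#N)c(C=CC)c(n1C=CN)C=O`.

C11H11N3O

Heavy atoms from the SMILES: 11 C, 3 N, 1 O.
Implicit hydrogens by atom environment:
  5 × C: 1 H each → 5
  3 × C (aromatic): no H
  1 × C: 3 H
  1 × C (aromatic): 1 H
  1 × C: no H
  1 × N: 2 H
  1 × N (aromatic): no H
  1 × N: no H
  1 × O: no H
  Total hydrogens = 11.
Molecular formula: C11H11N3O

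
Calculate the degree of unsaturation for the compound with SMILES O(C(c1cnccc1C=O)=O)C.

6

Molecular formula from the SMILES: C8H7NO3.
DoU = (2C + 2 + N − H − X)/2 = (2·8 + 2 + 1 − 7 − 0)/2 = 12/2 = 6.
(Structurally: 1 ring(s) + 5 π bond(s) = 6.)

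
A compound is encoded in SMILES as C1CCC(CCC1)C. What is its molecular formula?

C8H16

Heavy atoms from the SMILES: 8 C.
Implicit hydrogens by atom environment:
  6 × C: 2 H each → 12
  1 × C: 3 H
  1 × C: 1 H
  Total hydrogens = 16.
Molecular formula: C8H16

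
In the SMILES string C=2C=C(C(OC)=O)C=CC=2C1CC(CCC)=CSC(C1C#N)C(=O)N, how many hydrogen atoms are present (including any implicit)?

Hydrogens are implicit in SMILES; fill each atom to its normal valence:
  4 × C: 1 H each → 4
  4 × C (aromatic): 1 H each → 4
  4 × C: no H
  3 × C: 2 H each → 6
  3 × O: no H
  2 × C: 3 H each → 6
  2 × C (aromatic): no H
  1 × N: 2 H
  1 × N: no H
  1 × S: no H
  Total hydrogens = 22.

22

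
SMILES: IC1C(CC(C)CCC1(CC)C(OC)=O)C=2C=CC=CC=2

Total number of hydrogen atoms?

Hydrogens are implicit in SMILES; fill each atom to its normal valence:
  5 × C (aromatic): 1 H each → 5
  4 × C: 2 H each → 8
  3 × C: 3 H each → 9
  3 × C: 1 H each → 3
  2 × C: no H
  2 × O: no H
  1 × C (aromatic): no H
  1 × I: no H
  Total hydrogens = 25.

25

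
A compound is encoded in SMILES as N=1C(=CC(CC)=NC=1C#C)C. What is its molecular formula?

C9H10N2

Heavy atoms from the SMILES: 9 C, 2 N.
Implicit hydrogens by atom environment:
  3 × C (aromatic): no H
  2 × C: 3 H each → 6
  2 × N (aromatic): no H
  1 × C: 2 H
  1 × C (aromatic): 1 H
  1 × C: 1 H
  1 × C: no H
  Total hydrogens = 10.
Molecular formula: C9H10N2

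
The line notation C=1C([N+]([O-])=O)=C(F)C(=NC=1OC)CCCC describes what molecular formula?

C10H13FN2O3

Heavy atoms from the SMILES: 10 C, 1 F, 2 N, 3 O.
Implicit hydrogens by atom environment:
  4 × C (aromatic): no H
  3 × C: 2 H each → 6
  2 × C: 3 H each → 6
  2 × O: no H
  1 × C (aromatic): 1 H
  1 × F: no H
  1 × N (aromatic): no H
  1 × N (charge +1): no H
  1 × O (charge -1): no H
  Total hydrogens = 13.
Molecular formula: C10H13FN2O3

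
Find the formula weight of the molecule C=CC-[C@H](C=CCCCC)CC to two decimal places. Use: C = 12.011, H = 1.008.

Molecular formula: C12H22.
M = 12×12.011 + 22×1.008 = 166.31 g/mol.

166.31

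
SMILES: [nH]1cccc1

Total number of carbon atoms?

4

The symbol for carbon appears 4 times in the SMILES. Lowercase c denotes aromatic carbon and counts toward C.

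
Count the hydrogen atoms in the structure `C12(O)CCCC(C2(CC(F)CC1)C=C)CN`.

Hydrogens are implicit in SMILES; fill each atom to its normal valence:
  8 × C: 2 H each → 16
  3 × C: 1 H each → 3
  2 × C: no H
  1 × F: no H
  1 × N: 2 H
  1 × O: 1 H
  Total hydrogens = 22.

22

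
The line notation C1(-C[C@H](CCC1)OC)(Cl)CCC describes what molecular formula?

C10H19ClO

Heavy atoms from the SMILES: 10 C, 1 Cl, 1 O.
Implicit hydrogens by atom environment:
  6 × C: 2 H each → 12
  2 × C: 3 H each → 6
  1 × C: 1 H
  1 × C: no H
  1 × Cl: no H
  1 × O: no H
  Total hydrogens = 19.
Molecular formula: C10H19ClO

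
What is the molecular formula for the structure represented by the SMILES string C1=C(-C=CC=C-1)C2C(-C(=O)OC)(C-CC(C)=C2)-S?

C15H18O2S

Heavy atoms from the SMILES: 15 C, 2 O, 1 S.
Implicit hydrogens by atom environment:
  5 × C (aromatic): 1 H each → 5
  3 × C: no H
  2 × C: 3 H each → 6
  2 × C: 2 H each → 4
  2 × C: 1 H each → 2
  2 × O: no H
  1 × C (aromatic): no H
  1 × S: 1 H
  Total hydrogens = 18.
Molecular formula: C15H18O2S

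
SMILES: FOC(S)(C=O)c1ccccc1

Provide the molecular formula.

C8H7FO2S

Heavy atoms from the SMILES: 8 C, 1 F, 2 O, 1 S.
Implicit hydrogens by atom environment:
  5 × C (aromatic): 1 H each → 5
  2 × O: no H
  1 × C: 1 H
  1 × C: no H
  1 × C (aromatic): no H
  1 × F: no H
  1 × S: 1 H
  Total hydrogens = 7.
Molecular formula: C8H7FO2S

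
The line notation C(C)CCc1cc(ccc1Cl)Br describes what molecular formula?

Heavy atoms from the SMILES: 1 Br, 10 C, 1 Cl.
Implicit hydrogens by atom environment:
  3 × C: 2 H each → 6
  3 × C (aromatic): 1 H each → 3
  3 × C (aromatic): no H
  1 × Br: no H
  1 × C: 3 H
  1 × Cl: no H
  Total hydrogens = 12.
Molecular formula: C10H12BrCl

C10H12BrCl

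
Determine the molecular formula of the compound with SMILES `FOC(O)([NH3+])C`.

C2H7FNO2+

Heavy atoms from the SMILES: 2 C, 1 F, 1 N, 2 O.
Implicit hydrogens by atom environment:
  1 × C: 3 H
  1 × C: no H
  1 × F: no H
  1 × N (charge +1): 3 H
  1 × O: 1 H
  1 × O: no H
  Total hydrogens = 7.
Net charge +1.
Molecular formula: C2H7FNO2+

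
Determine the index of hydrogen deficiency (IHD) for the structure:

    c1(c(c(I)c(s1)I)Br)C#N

Molecular formula from the SMILES: C5BrI2NS.
DoU = (2C + 2 + N − H − X)/2 = (2·5 + 2 + 1 − 0 − 3)/2 = 10/2 = 5.
(Structurally: 1 ring(s) + 4 π bond(s) = 5.)

5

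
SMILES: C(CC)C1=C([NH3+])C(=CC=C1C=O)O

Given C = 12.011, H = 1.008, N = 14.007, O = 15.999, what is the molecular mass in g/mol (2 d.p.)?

180.23

Molecular formula: C10H14NO2+.
M = 10×12.011 + 14×1.008 + 1×14.007 + 2×15.999 = 180.23 g/mol.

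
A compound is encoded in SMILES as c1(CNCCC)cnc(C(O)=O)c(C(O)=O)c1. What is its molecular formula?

C11H14N2O4

Heavy atoms from the SMILES: 11 C, 2 N, 4 O.
Implicit hydrogens by atom environment:
  3 × C: 2 H each → 6
  3 × C (aromatic): no H
  2 × C (aromatic): 1 H each → 2
  2 × C: no H
  2 × O: 1 H each → 2
  2 × O: no H
  1 × C: 3 H
  1 × N: 1 H
  1 × N (aromatic): no H
  Total hydrogens = 14.
Molecular formula: C11H14N2O4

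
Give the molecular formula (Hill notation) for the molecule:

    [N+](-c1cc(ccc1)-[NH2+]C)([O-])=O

Heavy atoms from the SMILES: 7 C, 2 N, 2 O.
Implicit hydrogens by atom environment:
  4 × C (aromatic): 1 H each → 4
  2 × C (aromatic): no H
  1 × C: 3 H
  1 × N (charge +1): 2 H
  1 × N (charge +1): no H
  1 × O: no H
  1 × O (charge -1): no H
  Total hydrogens = 9.
Net charge +1.
Molecular formula: C7H9N2O2+

C7H9N2O2+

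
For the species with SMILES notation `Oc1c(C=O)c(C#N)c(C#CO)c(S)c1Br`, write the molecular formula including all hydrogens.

C10H4BrNO3S

Heavy atoms from the SMILES: 1 Br, 10 C, 1 N, 3 O, 1 S.
Implicit hydrogens by atom environment:
  6 × C (aromatic): no H
  3 × C: no H
  2 × O: 1 H each → 2
  1 × Br: no H
  1 × C: 1 H
  1 × N: no H
  1 × O: no H
  1 × S: 1 H
  Total hydrogens = 4.
Molecular formula: C10H4BrNO3S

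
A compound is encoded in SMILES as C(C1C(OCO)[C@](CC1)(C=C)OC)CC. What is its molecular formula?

Heavy atoms from the SMILES: 12 C, 3 O.
Implicit hydrogens by atom environment:
  6 × C: 2 H each → 12
  3 × C: 1 H each → 3
  2 × C: 3 H each → 6
  2 × O: no H
  1 × C: no H
  1 × O: 1 H
  Total hydrogens = 22.
Molecular formula: C12H22O3

C12H22O3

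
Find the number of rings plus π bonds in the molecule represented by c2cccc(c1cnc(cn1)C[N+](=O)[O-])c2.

Molecular formula from the SMILES: C11H9N3O2.
DoU = (2C + 2 + N − H − X)/2 = (2·11 + 2 + 3 − 9 − 0)/2 = 18/2 = 9.
(Structurally: 2 ring(s) + 7 π bond(s) = 9.)

9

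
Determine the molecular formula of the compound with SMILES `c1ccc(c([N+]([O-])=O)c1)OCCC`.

C9H11NO3

Heavy atoms from the SMILES: 9 C, 1 N, 3 O.
Implicit hydrogens by atom environment:
  4 × C (aromatic): 1 H each → 4
  2 × C: 2 H each → 4
  2 × C (aromatic): no H
  2 × O: no H
  1 × C: 3 H
  1 × N (charge +1): no H
  1 × O (charge -1): no H
  Total hydrogens = 11.
Molecular formula: C9H11NO3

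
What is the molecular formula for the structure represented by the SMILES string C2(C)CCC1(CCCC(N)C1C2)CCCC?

Heavy atoms from the SMILES: 15 C, 1 N.
Implicit hydrogens by atom environment:
  9 × C: 2 H each → 18
  3 × C: 1 H each → 3
  2 × C: 3 H each → 6
  1 × C: no H
  1 × N: 2 H
  Total hydrogens = 29.
Molecular formula: C15H29N

C15H29N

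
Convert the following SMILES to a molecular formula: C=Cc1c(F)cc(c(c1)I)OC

Heavy atoms from the SMILES: 9 C, 1 F, 1 I, 1 O.
Implicit hydrogens by atom environment:
  4 × C (aromatic): no H
  2 × C (aromatic): 1 H each → 2
  1 × C: 3 H
  1 × C: 2 H
  1 × C: 1 H
  1 × F: no H
  1 × I: no H
  1 × O: no H
  Total hydrogens = 8.
Molecular formula: C9H8FIO

C9H8FIO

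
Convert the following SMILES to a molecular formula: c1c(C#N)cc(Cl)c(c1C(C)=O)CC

C11H10ClNO

Heavy atoms from the SMILES: 11 C, 1 Cl, 1 N, 1 O.
Implicit hydrogens by atom environment:
  4 × C (aromatic): no H
  2 × C: 3 H each → 6
  2 × C (aromatic): 1 H each → 2
  2 × C: no H
  1 × C: 2 H
  1 × Cl: no H
  1 × N: no H
  1 × O: no H
  Total hydrogens = 10.
Molecular formula: C11H10ClNO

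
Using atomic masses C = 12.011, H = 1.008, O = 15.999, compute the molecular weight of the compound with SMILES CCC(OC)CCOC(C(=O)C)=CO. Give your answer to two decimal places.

Molecular formula: C10H18O4.
M = 10×12.011 + 18×1.008 + 4×15.999 = 202.25 g/mol.

202.25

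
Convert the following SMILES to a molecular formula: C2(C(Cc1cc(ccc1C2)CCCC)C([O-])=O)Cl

C15H18ClO2-

Heavy atoms from the SMILES: 15 C, 1 Cl, 2 O.
Implicit hydrogens by atom environment:
  5 × C: 2 H each → 10
  3 × C (aromatic): 1 H each → 3
  3 × C (aromatic): no H
  2 × C: 1 H each → 2
  1 × C: 3 H
  1 × C: no H
  1 × Cl: no H
  1 × O: no H
  1 × O (charge -1): no H
  Total hydrogens = 18.
Net charge -1.
Molecular formula: C15H18ClO2-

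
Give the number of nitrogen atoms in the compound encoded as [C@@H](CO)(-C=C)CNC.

The symbol for nitrogen appears 1 time in the SMILES.

1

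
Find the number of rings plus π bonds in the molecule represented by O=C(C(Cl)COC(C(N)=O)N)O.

2

Molecular formula from the SMILES: C5H9ClN2O4.
DoU = (2C + 2 + N − H − X)/2 = (2·5 + 2 + 2 − 9 − 1)/2 = 4/2 = 2.
(Structurally: 0 ring(s) + 2 π bond(s) = 2.)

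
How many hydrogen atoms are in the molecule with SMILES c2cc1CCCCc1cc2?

12

Hydrogens are implicit in SMILES; fill each atom to its normal valence:
  4 × C: 2 H each → 8
  4 × C (aromatic): 1 H each → 4
  2 × C (aromatic): no H
  Total hydrogens = 12.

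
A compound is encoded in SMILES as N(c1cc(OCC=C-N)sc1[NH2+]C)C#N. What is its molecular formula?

C9H13N4OS+

Heavy atoms from the SMILES: 9 C, 4 N, 1 O, 1 S.
Implicit hydrogens by atom environment:
  3 × C (aromatic): no H
  2 × C: 1 H each → 2
  1 × C: 3 H
  1 × C: 2 H
  1 × C (aromatic): 1 H
  1 × C: no H
  1 × N (charge +1): 2 H
  1 × N: 2 H
  1 × N: 1 H
  1 × N: no H
  1 × O: no H
  1 × S (aromatic): no H
  Total hydrogens = 13.
Net charge +1.
Molecular formula: C9H13N4OS+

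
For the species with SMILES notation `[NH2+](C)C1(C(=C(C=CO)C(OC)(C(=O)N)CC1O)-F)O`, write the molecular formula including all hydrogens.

Heavy atoms from the SMILES: 11 C, 1 F, 2 N, 5 O.
Implicit hydrogens by atom environment:
  5 × C: no H
  3 × C: 1 H each → 3
  3 × O: 1 H each → 3
  2 × C: 3 H each → 6
  2 × O: no H
  1 × C: 2 H
  1 × F: no H
  1 × N: 2 H
  1 × N (charge +1): 2 H
  Total hydrogens = 18.
Net charge +1.
Molecular formula: C11H18FN2O5+

C11H18FN2O5+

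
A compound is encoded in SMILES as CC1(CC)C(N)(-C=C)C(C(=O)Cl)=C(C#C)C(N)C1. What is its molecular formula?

Heavy atoms from the SMILES: 14 C, 1 Cl, 2 N, 1 O.
Implicit hydrogens by atom environment:
  6 × C: no H
  3 × C: 2 H each → 6
  3 × C: 1 H each → 3
  2 × C: 3 H each → 6
  2 × N: 2 H each → 4
  1 × Cl: no H
  1 × O: no H
  Total hydrogens = 19.
Molecular formula: C14H19ClN2O

C14H19ClN2O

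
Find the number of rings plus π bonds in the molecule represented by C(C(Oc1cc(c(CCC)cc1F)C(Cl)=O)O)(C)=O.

Molecular formula from the SMILES: C13H14ClFO4.
DoU = (2C + 2 + N − H − X)/2 = (2·13 + 2 + 0 − 14 − 2)/2 = 12/2 = 6.
(Structurally: 1 ring(s) + 5 π bond(s) = 6.)

6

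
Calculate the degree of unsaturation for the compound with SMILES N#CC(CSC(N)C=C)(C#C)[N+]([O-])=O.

6

Molecular formula from the SMILES: C8H9N3O2S.
DoU = (2C + 2 + N − H − X)/2 = (2·8 + 2 + 3 − 9 − 0)/2 = 12/2 = 6.
(Structurally: 0 ring(s) + 6 π bond(s) = 6.)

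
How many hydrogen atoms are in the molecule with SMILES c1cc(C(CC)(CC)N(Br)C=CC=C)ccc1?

Hydrogens are implicit in SMILES; fill each atom to its normal valence:
  5 × C (aromatic): 1 H each → 5
  3 × C: 2 H each → 6
  3 × C: 1 H each → 3
  2 × C: 3 H each → 6
  1 × Br: no H
  1 × C: no H
  1 × C (aromatic): no H
  1 × N: no H
  Total hydrogens = 20.

20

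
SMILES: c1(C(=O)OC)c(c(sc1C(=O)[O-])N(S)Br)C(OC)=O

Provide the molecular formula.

C9H7BrNO6S2-

Heavy atoms from the SMILES: 1 Br, 9 C, 1 N, 6 O, 2 S.
Implicit hydrogens by atom environment:
  5 × O: no H
  4 × C (aromatic): no H
  3 × C: no H
  2 × C: 3 H each → 6
  1 × Br: no H
  1 × N: no H
  1 × O (charge -1): no H
  1 × S: 1 H
  1 × S (aromatic): no H
  Total hydrogens = 7.
Net charge -1.
Molecular formula: C9H7BrNO6S2-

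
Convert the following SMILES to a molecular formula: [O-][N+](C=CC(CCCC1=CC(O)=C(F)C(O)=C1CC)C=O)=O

Heavy atoms from the SMILES: 15 C, 1 F, 1 N, 5 O.
Implicit hydrogens by atom environment:
  5 × C (aromatic): no H
  4 × C: 2 H each → 8
  4 × C: 1 H each → 4
  2 × O: 1 H each → 2
  2 × O: no H
  1 × C: 3 H
  1 × C (aromatic): 1 H
  1 × F: no H
  1 × N (charge +1): no H
  1 × O (charge -1): no H
  Total hydrogens = 18.
Molecular formula: C15H18FNO5

C15H18FNO5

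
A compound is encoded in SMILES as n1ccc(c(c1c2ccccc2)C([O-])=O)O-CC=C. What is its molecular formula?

C15H12NO3-

Heavy atoms from the SMILES: 15 C, 1 N, 3 O.
Implicit hydrogens by atom environment:
  7 × C (aromatic): 1 H each → 7
  4 × C (aromatic): no H
  2 × C: 2 H each → 4
  2 × O: no H
  1 × C: 1 H
  1 × C: no H
  1 × N (aromatic): no H
  1 × O (charge -1): no H
  Total hydrogens = 12.
Net charge -1.
Molecular formula: C15H12NO3-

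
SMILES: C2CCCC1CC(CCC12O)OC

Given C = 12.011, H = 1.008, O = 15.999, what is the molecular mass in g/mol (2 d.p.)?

Molecular formula: C11H20O2.
M = 11×12.011 + 20×1.008 + 2×15.999 = 184.28 g/mol.

184.28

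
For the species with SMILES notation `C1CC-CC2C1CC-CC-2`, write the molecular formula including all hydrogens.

Heavy atoms from the SMILES: 10 C.
Implicit hydrogens by atom environment:
  8 × C: 2 H each → 16
  2 × C: 1 H each → 2
  Total hydrogens = 18.
Molecular formula: C10H18

C10H18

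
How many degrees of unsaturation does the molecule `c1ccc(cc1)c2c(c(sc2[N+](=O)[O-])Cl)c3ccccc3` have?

12

Molecular formula from the SMILES: C16H10ClNO2S.
DoU = (2C + 2 + N − H − X)/2 = (2·16 + 2 + 1 − 10 − 1)/2 = 24/2 = 12.
(Structurally: 3 ring(s) + 9 π bond(s) = 12.)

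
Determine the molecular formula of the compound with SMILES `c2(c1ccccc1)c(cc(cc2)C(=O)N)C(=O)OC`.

C15H13NO3

Heavy atoms from the SMILES: 15 C, 1 N, 3 O.
Implicit hydrogens by atom environment:
  8 × C (aromatic): 1 H each → 8
  4 × C (aromatic): no H
  3 × O: no H
  2 × C: no H
  1 × C: 3 H
  1 × N: 2 H
  Total hydrogens = 13.
Molecular formula: C15H13NO3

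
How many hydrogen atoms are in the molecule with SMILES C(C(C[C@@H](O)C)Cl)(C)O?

13

Hydrogens are implicit in SMILES; fill each atom to its normal valence:
  3 × C: 1 H each → 3
  2 × C: 3 H each → 6
  2 × O: 1 H each → 2
  1 × C: 2 H
  1 × Cl: no H
  Total hydrogens = 13.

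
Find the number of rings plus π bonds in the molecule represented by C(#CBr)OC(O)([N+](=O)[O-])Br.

Molecular formula from the SMILES: C3HBr2NO4.
DoU = (2C + 2 + N − H − X)/2 = (2·3 + 2 + 1 − 1 − 2)/2 = 6/2 = 3.
(Structurally: 0 ring(s) + 3 π bond(s) = 3.)

3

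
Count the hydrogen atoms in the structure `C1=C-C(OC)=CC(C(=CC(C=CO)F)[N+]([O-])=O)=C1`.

Hydrogens are implicit in SMILES; fill each atom to its normal valence:
  4 × C: 1 H each → 4
  4 × C (aromatic): 1 H each → 4
  2 × C (aromatic): no H
  2 × O: no H
  1 × C: 3 H
  1 × C: no H
  1 × F: no H
  1 × N (charge +1): no H
  1 × O: 1 H
  1 × O (charge -1): no H
  Total hydrogens = 12.

12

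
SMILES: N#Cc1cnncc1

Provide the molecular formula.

Heavy atoms from the SMILES: 5 C, 3 N.
Implicit hydrogens by atom environment:
  3 × C (aromatic): 1 H each → 3
  2 × N (aromatic): no H
  1 × C (aromatic): no H
  1 × C: no H
  1 × N: no H
  Total hydrogens = 3.
Molecular formula: C5H3N3

C5H3N3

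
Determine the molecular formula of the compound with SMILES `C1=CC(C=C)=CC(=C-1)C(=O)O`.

Heavy atoms from the SMILES: 9 C, 2 O.
Implicit hydrogens by atom environment:
  4 × C (aromatic): 1 H each → 4
  2 × C (aromatic): no H
  1 × C: 2 H
  1 × C: 1 H
  1 × C: no H
  1 × O: 1 H
  1 × O: no H
  Total hydrogens = 8.
Molecular formula: C9H8O2

C9H8O2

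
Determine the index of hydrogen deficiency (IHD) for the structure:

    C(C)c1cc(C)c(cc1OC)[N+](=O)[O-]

Molecular formula from the SMILES: C10H13NO3.
DoU = (2C + 2 + N − H − X)/2 = (2·10 + 2 + 1 − 13 − 0)/2 = 10/2 = 5.
(Structurally: 1 ring(s) + 4 π bond(s) = 5.)

5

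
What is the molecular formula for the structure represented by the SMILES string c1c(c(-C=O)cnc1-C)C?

Heavy atoms from the SMILES: 8 C, 1 N, 1 O.
Implicit hydrogens by atom environment:
  3 × C (aromatic): no H
  2 × C: 3 H each → 6
  2 × C (aromatic): 1 H each → 2
  1 × C: 1 H
  1 × N (aromatic): no H
  1 × O: no H
  Total hydrogens = 9.
Molecular formula: C8H9NO

C8H9NO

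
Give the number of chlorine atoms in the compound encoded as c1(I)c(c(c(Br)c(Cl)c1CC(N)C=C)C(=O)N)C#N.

The symbol for chlorine appears 1 time in the SMILES.

1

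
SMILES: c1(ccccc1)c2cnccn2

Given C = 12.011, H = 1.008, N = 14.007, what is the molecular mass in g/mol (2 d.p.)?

Molecular formula: C10H8N2.
M = 10×12.011 + 8×1.008 + 2×14.007 = 156.19 g/mol.

156.19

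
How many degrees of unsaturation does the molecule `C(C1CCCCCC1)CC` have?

1

Molecular formula from the SMILES: C10H20.
DoU = (2C + 2 + N − H − X)/2 = (2·10 + 2 + 0 − 20 − 0)/2 = 2/2 = 1.
(Structurally: 1 ring(s) + 0 π bond(s) = 1.)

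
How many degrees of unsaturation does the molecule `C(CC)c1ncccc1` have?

4

Molecular formula from the SMILES: C8H11N.
DoU = (2C + 2 + N − H − X)/2 = (2·8 + 2 + 1 − 11 − 0)/2 = 8/2 = 4.
(Structurally: 1 ring(s) + 3 π bond(s) = 4.)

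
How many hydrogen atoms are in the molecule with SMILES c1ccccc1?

Hydrogens are implicit in SMILES; fill each atom to its normal valence:
  6 × C (aromatic): 1 H each → 6
  Total hydrogens = 6.

6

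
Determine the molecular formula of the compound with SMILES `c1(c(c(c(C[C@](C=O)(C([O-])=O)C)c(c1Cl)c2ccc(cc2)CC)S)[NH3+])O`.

Heavy atoms from the SMILES: 19 C, 1 Cl, 1 N, 4 O, 1 S.
Implicit hydrogens by atom environment:
  8 × C (aromatic): no H
  4 × C (aromatic): 1 H each → 4
  2 × C: 3 H each → 6
  2 × C: 2 H each → 4
  2 × C: no H
  2 × O: no H
  1 × C: 1 H
  1 × Cl: no H
  1 × N (charge +1): 3 H
  1 × O: 1 H
  1 × O (charge -1): no H
  1 × S: 1 H
  Total hydrogens = 20.
Molecular formula: C19H20ClNO4S

C19H20ClNO4S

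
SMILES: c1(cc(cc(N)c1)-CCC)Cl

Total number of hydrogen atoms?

12

Hydrogens are implicit in SMILES; fill each atom to its normal valence:
  3 × C (aromatic): 1 H each → 3
  3 × C (aromatic): no H
  2 × C: 2 H each → 4
  1 × C: 3 H
  1 × Cl: no H
  1 × N: 2 H
  Total hydrogens = 12.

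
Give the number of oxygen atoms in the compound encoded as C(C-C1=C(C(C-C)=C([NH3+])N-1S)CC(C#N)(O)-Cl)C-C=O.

The symbol for oxygen appears 2 times in the SMILES.

2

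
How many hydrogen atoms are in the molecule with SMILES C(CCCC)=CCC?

Hydrogens are implicit in SMILES; fill each atom to its normal valence:
  4 × C: 2 H each → 8
  2 × C: 3 H each → 6
  2 × C: 1 H each → 2
  Total hydrogens = 16.

16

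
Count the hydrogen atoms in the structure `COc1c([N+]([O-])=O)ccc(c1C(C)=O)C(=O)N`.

Hydrogens are implicit in SMILES; fill each atom to its normal valence:
  4 × C (aromatic): no H
  4 × O: no H
  2 × C: 3 H each → 6
  2 × C (aromatic): 1 H each → 2
  2 × C: no H
  1 × N: 2 H
  1 × N (charge +1): no H
  1 × O (charge -1): no H
  Total hydrogens = 10.

10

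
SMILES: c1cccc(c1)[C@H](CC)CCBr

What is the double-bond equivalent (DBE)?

4

Molecular formula from the SMILES: C11H15Br.
DoU = (2C + 2 + N − H − X)/2 = (2·11 + 2 + 0 − 15 − 1)/2 = 8/2 = 4.
(Structurally: 1 ring(s) + 3 π bond(s) = 4.)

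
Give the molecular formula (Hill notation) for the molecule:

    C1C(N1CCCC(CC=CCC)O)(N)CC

C13H26N2O

Heavy atoms from the SMILES: 13 C, 2 N, 1 O.
Implicit hydrogens by atom environment:
  7 × C: 2 H each → 14
  3 × C: 1 H each → 3
  2 × C: 3 H each → 6
  1 × C: no H
  1 × N: 2 H
  1 × N: no H
  1 × O: 1 H
  Total hydrogens = 26.
Molecular formula: C13H26N2O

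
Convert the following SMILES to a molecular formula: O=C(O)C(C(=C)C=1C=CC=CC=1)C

C11H12O2

Heavy atoms from the SMILES: 11 C, 2 O.
Implicit hydrogens by atom environment:
  5 × C (aromatic): 1 H each → 5
  2 × C: no H
  1 × C: 3 H
  1 × C: 2 H
  1 × C: 1 H
  1 × C (aromatic): no H
  1 × O: 1 H
  1 × O: no H
  Total hydrogens = 12.
Molecular formula: C11H12O2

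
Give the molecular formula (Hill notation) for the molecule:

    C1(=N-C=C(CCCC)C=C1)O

Heavy atoms from the SMILES: 9 C, 1 N, 1 O.
Implicit hydrogens by atom environment:
  3 × C: 2 H each → 6
  3 × C (aromatic): 1 H each → 3
  2 × C (aromatic): no H
  1 × C: 3 H
  1 × N (aromatic): no H
  1 × O: 1 H
  Total hydrogens = 13.
Molecular formula: C9H13NO

C9H13NO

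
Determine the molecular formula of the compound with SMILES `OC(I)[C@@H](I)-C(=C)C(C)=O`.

C6H8I2O2

Heavy atoms from the SMILES: 6 C, 2 I, 2 O.
Implicit hydrogens by atom environment:
  2 × C: 1 H each → 2
  2 × C: no H
  2 × I: no H
  1 × C: 3 H
  1 × C: 2 H
  1 × O: 1 H
  1 × O: no H
  Total hydrogens = 8.
Molecular formula: C6H8I2O2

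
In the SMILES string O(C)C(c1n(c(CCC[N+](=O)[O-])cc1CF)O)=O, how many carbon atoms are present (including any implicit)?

The symbol for carbon appears 10 times in the SMILES. Lowercase c denotes aromatic carbon and counts toward C.

10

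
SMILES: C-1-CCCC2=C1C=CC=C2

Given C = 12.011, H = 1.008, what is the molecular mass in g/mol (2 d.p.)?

132.21

Molecular formula: C10H12.
M = 10×12.011 + 12×1.008 = 132.21 g/mol.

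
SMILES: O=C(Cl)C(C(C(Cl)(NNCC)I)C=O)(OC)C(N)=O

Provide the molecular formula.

Heavy atoms from the SMILES: 9 C, 2 Cl, 1 I, 3 N, 4 O.
Implicit hydrogens by atom environment:
  4 × C: no H
  4 × O: no H
  2 × C: 3 H each → 6
  2 × C: 1 H each → 2
  2 × Cl: no H
  2 × N: 1 H each → 2
  1 × C: 2 H
  1 × I: no H
  1 × N: 2 H
  Total hydrogens = 14.
Molecular formula: C9H14Cl2IN3O4

C9H14Cl2IN3O4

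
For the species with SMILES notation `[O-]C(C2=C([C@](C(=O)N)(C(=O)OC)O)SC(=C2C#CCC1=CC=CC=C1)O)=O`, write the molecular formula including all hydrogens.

Heavy atoms from the SMILES: 18 C, 1 N, 7 O, 1 S.
Implicit hydrogens by atom environment:
  6 × C: no H
  5 × C (aromatic): 1 H each → 5
  5 × C (aromatic): no H
  4 × O: no H
  2 × O: 1 H each → 2
  1 × C: 3 H
  1 × C: 2 H
  1 × N: 2 H
  1 × O (charge -1): no H
  1 × S (aromatic): no H
  Total hydrogens = 14.
Net charge -1.
Molecular formula: C18H14NO7S-

C18H14NO7S-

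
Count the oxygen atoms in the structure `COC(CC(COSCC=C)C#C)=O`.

3

The symbol for oxygen appears 3 times in the SMILES.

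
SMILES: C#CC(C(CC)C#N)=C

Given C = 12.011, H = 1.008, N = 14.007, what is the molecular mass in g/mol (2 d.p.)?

Molecular formula: C8H9N.
M = 8×12.011 + 9×1.008 + 1×14.007 = 119.17 g/mol.

119.17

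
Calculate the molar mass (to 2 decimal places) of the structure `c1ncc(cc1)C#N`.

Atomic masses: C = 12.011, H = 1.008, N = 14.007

104.11

Molecular formula: C6H4N2.
M = 6×12.011 + 4×1.008 + 2×14.007 = 104.11 g/mol.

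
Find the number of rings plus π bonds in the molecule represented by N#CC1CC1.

3

Molecular formula from the SMILES: C4H5N.
DoU = (2C + 2 + N − H − X)/2 = (2·4 + 2 + 1 − 5 − 0)/2 = 6/2 = 3.
(Structurally: 1 ring(s) + 2 π bond(s) = 3.)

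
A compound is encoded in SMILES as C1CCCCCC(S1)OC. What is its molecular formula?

Heavy atoms from the SMILES: 8 C, 1 O, 1 S.
Implicit hydrogens by atom environment:
  6 × C: 2 H each → 12
  1 × C: 3 H
  1 × C: 1 H
  1 × O: no H
  1 × S: no H
  Total hydrogens = 16.
Molecular formula: C8H16OS

C8H16OS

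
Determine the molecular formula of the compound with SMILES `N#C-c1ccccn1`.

C6H4N2

Heavy atoms from the SMILES: 6 C, 2 N.
Implicit hydrogens by atom environment:
  4 × C (aromatic): 1 H each → 4
  1 × C (aromatic): no H
  1 × C: no H
  1 × N (aromatic): no H
  1 × N: no H
  Total hydrogens = 4.
Molecular formula: C6H4N2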